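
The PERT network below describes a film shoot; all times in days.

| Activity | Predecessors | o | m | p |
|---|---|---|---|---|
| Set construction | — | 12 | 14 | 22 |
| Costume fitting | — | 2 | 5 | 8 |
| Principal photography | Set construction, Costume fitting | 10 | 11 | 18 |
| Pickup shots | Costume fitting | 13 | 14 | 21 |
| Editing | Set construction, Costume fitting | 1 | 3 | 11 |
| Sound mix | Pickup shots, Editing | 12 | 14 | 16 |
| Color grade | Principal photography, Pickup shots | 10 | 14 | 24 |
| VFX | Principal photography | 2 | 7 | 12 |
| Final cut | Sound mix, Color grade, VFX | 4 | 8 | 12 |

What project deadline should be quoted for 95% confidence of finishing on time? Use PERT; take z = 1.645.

te_Set construction = (12 + 4·14 + 22)/6 = 90/6 = 15; σ²_Set construction = ((22−12)/6)² = 2.778
te_Costume fitting = (2 + 4·5 + 8)/6 = 30/6 = 5; σ²_Costume fitting = ((8−2)/6)² = 1.000
te_Principal photography = (10 + 4·11 + 18)/6 = 72/6 = 12; σ²_Principal photography = ((18−10)/6)² = 1.778
te_Pickup shots = (13 + 4·14 + 21)/6 = 90/6 = 15; σ²_Pickup shots = ((21−13)/6)² = 1.778
te_Editing = (1 + 4·3 + 11)/6 = 24/6 = 4; σ²_Editing = ((11−1)/6)² = 2.778
te_Sound mix = (12 + 4·14 + 16)/6 = 84/6 = 14; σ²_Sound mix = ((16−12)/6)² = 0.444
te_Color grade = (10 + 4·14 + 24)/6 = 90/6 = 15; σ²_Color grade = ((24−10)/6)² = 5.444
te_VFX = (2 + 4·7 + 12)/6 = 42/6 = 7; σ²_VFX = ((12−2)/6)² = 2.778
te_Final cut = (4 + 4·8 + 12)/6 = 48/6 = 8; σ²_Final cut = ((12−4)/6)² = 1.778

Forward pass:
ES_Set construction = 0; EF_Set construction = 15
ES_Costume fitting = 0; EF_Costume fitting = 5
ES_Principal photography = max(EF_Set construction=15, EF_Costume fitting=5) = 15; EF_Principal photography = 15+12 = 27
ES_Pickup shots = 5; EF_Pickup shots = 5+15 = 20
ES_Editing = max(EF_Set construction=15, EF_Costume fitting=5) = 15; EF_Editing = 15+4 = 19
ES_Sound mix = max(EF_Pickup shots=20, EF_Editing=19) = 20; EF_Sound mix = 20+14 = 34
ES_Color grade = max(EF_Principal photography=27, EF_Pickup shots=20) = 27; EF_Color grade = 27+15 = 42
ES_VFX = 27; EF_VFX = 27+7 = 34
ES_Final cut = max(EF_Sound mix=34, EF_Color grade=42, EF_VFX=34) = 42; EF_Final cut = 42+8 = 50
Expected project duration μ = 50 days. Critical path: Set construction → Principal photography → Color grade → Final cut.

Variance along critical path = 2.778 + 1.778 + 5.444 + 1.778 = 11.778; σ = 3.432 days.
D = μ + z·σ = 50 + 1.645·3.432 = 55.6 days

55.6 days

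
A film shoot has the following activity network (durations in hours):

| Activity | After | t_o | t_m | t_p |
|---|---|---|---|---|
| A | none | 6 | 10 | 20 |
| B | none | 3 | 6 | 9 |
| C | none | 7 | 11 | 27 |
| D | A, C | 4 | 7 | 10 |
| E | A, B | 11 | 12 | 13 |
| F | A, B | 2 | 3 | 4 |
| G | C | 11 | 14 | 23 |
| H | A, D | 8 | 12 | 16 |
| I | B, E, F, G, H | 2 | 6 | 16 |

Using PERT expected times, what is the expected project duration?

te_A = (6 + 4·10 + 20)/6 = 66/6 = 11
te_B = (3 + 4·6 + 9)/6 = 36/6 = 6
te_C = (7 + 4·11 + 27)/6 = 78/6 = 13
te_D = (4 + 4·7 + 10)/6 = 42/6 = 7
te_E = (11 + 4·12 + 13)/6 = 72/6 = 12
te_F = (2 + 4·3 + 4)/6 = 18/6 = 3
te_G = (11 + 4·14 + 23)/6 = 90/6 = 15
te_H = (8 + 4·12 + 16)/6 = 72/6 = 12
te_I = (2 + 4·6 + 16)/6 = 42/6 = 7

Forward pass:
ES_A = 0; EF_A = 11
ES_B = 0; EF_B = 6
ES_C = 0; EF_C = 13
ES_D = max(EF_A=11, EF_C=13) = 13; EF_D = 13+7 = 20
ES_E = max(EF_A=11, EF_B=6) = 11; EF_E = 11+12 = 23
ES_F = max(EF_A=11, EF_B=6) = 11; EF_F = 11+3 = 14
ES_G = 13; EF_G = 13+15 = 28
ES_H = max(EF_A=11, EF_D=20) = 20; EF_H = 20+12 = 32
ES_I = max(EF_B=6, EF_E=23, EF_F=14, EF_G=28, EF_H=32) = 32; EF_I = 32+7 = 39
Expected project duration μ = 39 hours. Critical path: C → D → H → I.

39 hours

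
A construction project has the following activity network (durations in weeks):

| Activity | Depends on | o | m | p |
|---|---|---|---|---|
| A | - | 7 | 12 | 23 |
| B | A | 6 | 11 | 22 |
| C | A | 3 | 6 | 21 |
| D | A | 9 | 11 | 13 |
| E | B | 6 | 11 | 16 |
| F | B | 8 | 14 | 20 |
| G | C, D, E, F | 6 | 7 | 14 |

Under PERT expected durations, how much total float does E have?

3 weeks

te_A = (7 + 4·12 + 23)/6 = 78/6 = 13
te_B = (6 + 4·11 + 22)/6 = 72/6 = 12
te_C = (3 + 4·6 + 21)/6 = 48/6 = 8
te_D = (9 + 4·11 + 13)/6 = 66/6 = 11
te_E = (6 + 4·11 + 16)/6 = 66/6 = 11
te_F = (8 + 4·14 + 20)/6 = 84/6 = 14
te_G = (6 + 4·7 + 14)/6 = 48/6 = 8

Forward pass:
ES_A = 0; EF_A = 13
ES_B = 13; EF_B = 13+12 = 25
ES_C = 13; EF_C = 13+8 = 21
ES_D = 13; EF_D = 13+11 = 24
ES_E = 25; EF_E = 25+11 = 36
ES_F = 25; EF_F = 25+14 = 39
ES_G = max(EF_C=21, EF_D=24, EF_E=36, EF_F=39) = 39; EF_G = 39+8 = 47
Expected project duration μ = 47 weeks. Critical path: A → B → F → G.

Backward pass:
LF_G = 47; LS_G = 47−8 = 39
LF_F = LS_G = 39; LS_F = 39−14 = 25
LF_E = LS_G = 39; LS_E = 39−11 = 28
LF_D = LS_G = 39; LS_D = 39−11 = 28
LF_C = LS_G = 39; LS_C = 39−8 = 31
LF_B = min(LS_E=28, LS_F=25) = 25; LS_B = 25−12 = 13
LF_A = min(LS_B=13, LS_C=31, LS_D=28) = 13; LS_A = 13−13 = 0
Slack_E = LS_E − ES_E = 28 − 25 = 3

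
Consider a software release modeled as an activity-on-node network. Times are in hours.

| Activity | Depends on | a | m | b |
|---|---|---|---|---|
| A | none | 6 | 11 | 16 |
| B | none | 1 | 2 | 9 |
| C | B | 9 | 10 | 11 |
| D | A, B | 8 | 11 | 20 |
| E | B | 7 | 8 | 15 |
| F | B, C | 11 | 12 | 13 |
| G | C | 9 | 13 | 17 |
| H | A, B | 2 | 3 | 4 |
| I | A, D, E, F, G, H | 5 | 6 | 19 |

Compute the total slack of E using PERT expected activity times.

14 hours

te_A = (6 + 4·11 + 16)/6 = 66/6 = 11
te_B = (1 + 4·2 + 9)/6 = 18/6 = 3
te_C = (9 + 4·10 + 11)/6 = 60/6 = 10
te_D = (8 + 4·11 + 20)/6 = 72/6 = 12
te_E = (7 + 4·8 + 15)/6 = 54/6 = 9
te_F = (11 + 4·12 + 13)/6 = 72/6 = 12
te_G = (9 + 4·13 + 17)/6 = 78/6 = 13
te_H = (2 + 4·3 + 4)/6 = 18/6 = 3
te_I = (5 + 4·6 + 19)/6 = 48/6 = 8

Forward pass:
ES_A = 0; EF_A = 11
ES_B = 0; EF_B = 3
ES_C = 3; EF_C = 3+10 = 13
ES_D = max(EF_A=11, EF_B=3) = 11; EF_D = 11+12 = 23
ES_E = 3; EF_E = 3+9 = 12
ES_F = max(EF_B=3, EF_C=13) = 13; EF_F = 13+12 = 25
ES_G = 13; EF_G = 13+13 = 26
ES_H = max(EF_A=11, EF_B=3) = 11; EF_H = 11+3 = 14
ES_I = max(EF_A=11, EF_D=23, EF_E=12, EF_F=25, EF_G=26, EF_H=14) = 26; EF_I = 26+8 = 34
Expected project duration μ = 34 hours. Critical path: B → C → G → I.

Backward pass:
LF_I = 34; LS_I = 34−8 = 26
LF_H = LS_I = 26; LS_H = 26−3 = 23
LF_G = LS_I = 26; LS_G = 26−13 = 13
LF_F = LS_I = 26; LS_F = 26−12 = 14
LF_E = LS_I = 26; LS_E = 26−9 = 17
LF_D = LS_I = 26; LS_D = 26−12 = 14
LF_C = min(LS_F=14, LS_G=13) = 13; LS_C = 13−10 = 3
LF_B = min(LS_C=3, LS_D=14, LS_E=17, LS_F=14, LS_H=23) = 3; LS_B = 3−3 = 0
LF_A = min(LS_D=14, LS_H=23, LS_I=26) = 14; LS_A = 14−11 = 3
Slack_E = LS_E − ES_E = 17 − 3 = 14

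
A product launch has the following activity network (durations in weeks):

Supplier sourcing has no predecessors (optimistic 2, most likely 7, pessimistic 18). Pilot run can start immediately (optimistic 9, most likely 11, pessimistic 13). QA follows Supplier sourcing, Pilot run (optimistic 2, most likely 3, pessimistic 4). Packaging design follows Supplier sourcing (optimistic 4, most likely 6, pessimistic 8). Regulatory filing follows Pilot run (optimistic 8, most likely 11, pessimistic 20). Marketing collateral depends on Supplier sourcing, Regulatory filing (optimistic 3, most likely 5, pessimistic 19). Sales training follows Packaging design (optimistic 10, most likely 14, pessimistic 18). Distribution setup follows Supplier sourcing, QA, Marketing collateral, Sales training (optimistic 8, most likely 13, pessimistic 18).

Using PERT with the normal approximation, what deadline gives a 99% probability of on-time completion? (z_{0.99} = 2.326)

51.8 weeks

te_Supplier sourcing = (2 + 4·7 + 18)/6 = 48/6 = 8; σ²_Supplier sourcing = ((18−2)/6)² = 7.111
te_Pilot run = (9 + 4·11 + 13)/6 = 66/6 = 11; σ²_Pilot run = ((13−9)/6)² = 0.444
te_QA = (2 + 4·3 + 4)/6 = 18/6 = 3; σ²_QA = ((4−2)/6)² = 0.111
te_Packaging design = (4 + 4·6 + 8)/6 = 36/6 = 6; σ²_Packaging design = ((8−4)/6)² = 0.444
te_Regulatory filing = (8 + 4·11 + 20)/6 = 72/6 = 12; σ²_Regulatory filing = ((20−8)/6)² = 4.000
te_Marketing collateral = (3 + 4·5 + 19)/6 = 42/6 = 7; σ²_Marketing collateral = ((19−3)/6)² = 7.111
te_Sales training = (10 + 4·14 + 18)/6 = 84/6 = 14; σ²_Sales training = ((18−10)/6)² = 1.778
te_Distribution setup = (8 + 4·13 + 18)/6 = 78/6 = 13; σ²_Distribution setup = ((18−8)/6)² = 2.778

Forward pass:
ES_Supplier sourcing = 0; EF_Supplier sourcing = 8
ES_Pilot run = 0; EF_Pilot run = 11
ES_QA = max(EF_Supplier sourcing=8, EF_Pilot run=11) = 11; EF_QA = 11+3 = 14
ES_Packaging design = 8; EF_Packaging design = 8+6 = 14
ES_Regulatory filing = 11; EF_Regulatory filing = 11+12 = 23
ES_Marketing collateral = max(EF_Supplier sourcing=8, EF_Regulatory filing=23) = 23; EF_Marketing collateral = 23+7 = 30
ES_Sales training = 14; EF_Sales training = 14+14 = 28
ES_Distribution setup = max(EF_Supplier sourcing=8, EF_QA=14, EF_Marketing collateral=30, EF_Sales training=28) = 30; EF_Distribution setup = 30+13 = 43
Expected project duration μ = 43 weeks. Critical path: Pilot run → Regulatory filing → Marketing collateral → Distribution setup.

Variance along critical path = 0.444 + 4.000 + 7.111 + 2.778 = 14.333; σ = 3.786 weeks.
D = μ + z·σ = 43 + 2.326·3.786 = 51.8 weeks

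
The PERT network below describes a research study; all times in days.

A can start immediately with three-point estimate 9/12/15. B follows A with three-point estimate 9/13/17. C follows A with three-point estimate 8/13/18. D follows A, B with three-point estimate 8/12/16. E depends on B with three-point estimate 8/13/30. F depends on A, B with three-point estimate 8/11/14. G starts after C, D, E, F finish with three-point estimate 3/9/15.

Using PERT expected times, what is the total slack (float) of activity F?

te_A = (9 + 4·12 + 15)/6 = 72/6 = 12
te_B = (9 + 4·13 + 17)/6 = 78/6 = 13
te_C = (8 + 4·13 + 18)/6 = 78/6 = 13
te_D = (8 + 4·12 + 16)/6 = 72/6 = 12
te_E = (8 + 4·13 + 30)/6 = 90/6 = 15
te_F = (8 + 4·11 + 14)/6 = 66/6 = 11
te_G = (3 + 4·9 + 15)/6 = 54/6 = 9

Forward pass:
ES_A = 0; EF_A = 12
ES_B = 12; EF_B = 12+13 = 25
ES_C = 12; EF_C = 12+13 = 25
ES_D = max(EF_A=12, EF_B=25) = 25; EF_D = 25+12 = 37
ES_E = 25; EF_E = 25+15 = 40
ES_F = max(EF_A=12, EF_B=25) = 25; EF_F = 25+11 = 36
ES_G = max(EF_C=25, EF_D=37, EF_E=40, EF_F=36) = 40; EF_G = 40+9 = 49
Expected project duration μ = 49 days. Critical path: A → B → E → G.

Backward pass:
LF_G = 49; LS_G = 49−9 = 40
LF_F = LS_G = 40; LS_F = 40−11 = 29
LF_E = LS_G = 40; LS_E = 40−15 = 25
LF_D = LS_G = 40; LS_D = 40−12 = 28
LF_C = LS_G = 40; LS_C = 40−13 = 27
LF_B = min(LS_D=28, LS_E=25, LS_F=29) = 25; LS_B = 25−13 = 12
LF_A = min(LS_B=12, LS_C=27, LS_D=28, LS_F=29) = 12; LS_A = 12−12 = 0
Slack_F = LS_F − ES_F = 29 − 25 = 4

4 days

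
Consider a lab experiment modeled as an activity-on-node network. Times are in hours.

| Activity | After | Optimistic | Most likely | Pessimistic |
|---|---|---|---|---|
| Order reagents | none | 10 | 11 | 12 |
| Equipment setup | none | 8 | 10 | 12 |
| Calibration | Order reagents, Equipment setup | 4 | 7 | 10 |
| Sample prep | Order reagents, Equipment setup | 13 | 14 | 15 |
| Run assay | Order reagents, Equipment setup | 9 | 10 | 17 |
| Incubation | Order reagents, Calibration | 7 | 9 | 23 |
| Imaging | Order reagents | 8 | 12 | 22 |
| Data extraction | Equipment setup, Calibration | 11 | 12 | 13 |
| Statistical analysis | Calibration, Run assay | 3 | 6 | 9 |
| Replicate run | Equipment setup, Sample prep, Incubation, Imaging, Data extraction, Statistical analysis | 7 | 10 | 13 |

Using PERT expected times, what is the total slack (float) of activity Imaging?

6 hours

te_Order reagents = (10 + 4·11 + 12)/6 = 66/6 = 11
te_Equipment setup = (8 + 4·10 + 12)/6 = 60/6 = 10
te_Calibration = (4 + 4·7 + 10)/6 = 42/6 = 7
te_Sample prep = (13 + 4·14 + 15)/6 = 84/6 = 14
te_Run assay = (9 + 4·10 + 17)/6 = 66/6 = 11
te_Incubation = (7 + 4·9 + 23)/6 = 66/6 = 11
te_Imaging = (8 + 4·12 + 22)/6 = 78/6 = 13
te_Data extraction = (11 + 4·12 + 13)/6 = 72/6 = 12
te_Statistical analysis = (3 + 4·6 + 9)/6 = 36/6 = 6
te_Replicate run = (7 + 4·10 + 13)/6 = 60/6 = 10

Forward pass:
ES_Order reagents = 0; EF_Order reagents = 11
ES_Equipment setup = 0; EF_Equipment setup = 10
ES_Calibration = max(EF_Order reagents=11, EF_Equipment setup=10) = 11; EF_Calibration = 11+7 = 18
ES_Sample prep = max(EF_Order reagents=11, EF_Equipment setup=10) = 11; EF_Sample prep = 11+14 = 25
ES_Run assay = max(EF_Order reagents=11, EF_Equipment setup=10) = 11; EF_Run assay = 11+11 = 22
ES_Incubation = max(EF_Order reagents=11, EF_Calibration=18) = 18; EF_Incubation = 18+11 = 29
ES_Imaging = 11; EF_Imaging = 11+13 = 24
ES_Data extraction = max(EF_Equipment setup=10, EF_Calibration=18) = 18; EF_Data extraction = 18+12 = 30
ES_Statistical analysis = max(EF_Calibration=18, EF_Run assay=22) = 22; EF_Statistical analysis = 22+6 = 28
ES_Replicate run = max(EF_Equipment setup=10, EF_Sample prep=25, EF_Incubation=29, EF_Imaging=24, EF_Data extraction=30, EF_Statistical analysis=28) = 30; EF_Replicate run = 30+10 = 40
Expected project duration μ = 40 hours. Critical path: Order reagents → Calibration → Data extraction → Replicate run.

Backward pass:
LF_Replicate run = 40; LS_Replicate run = 40−10 = 30
LF_Statistical analysis = LS_Replicate run = 30; LS_Statistical analysis = 30−6 = 24
LF_Data extraction = LS_Replicate run = 30; LS_Data extraction = 30−12 = 18
LF_Imaging = LS_Replicate run = 30; LS_Imaging = 30−13 = 17
LF_Incubation = LS_Replicate run = 30; LS_Incubation = 30−11 = 19
LF_Run assay = LS_Statistical analysis = 24; LS_Run assay = 24−11 = 13
LF_Sample prep = LS_Replicate run = 30; LS_Sample prep = 30−14 = 16
LF_Calibration = min(LS_Incubation=19, LS_Data extraction=18, LS_Statistical analysis=24) = 18; LS_Calibration = 18−7 = 11
LF_Equipment setup = min(LS_Calibration=11, LS_Sample prep=16, LS_Run assay=13, LS_Data extraction=18, LS_Replicate run=30) = 11; LS_Equipment setup = 11−10 = 1
LF_Order reagents = min(LS_Calibration=11, LS_Sample prep=16, LS_Run assay=13, LS_Incubation=19, LS_Imaging=17) = 11; LS_Order reagents = 11−11 = 0
Slack_Imaging = LS_Imaging − ES_Imaging = 17 − 11 = 6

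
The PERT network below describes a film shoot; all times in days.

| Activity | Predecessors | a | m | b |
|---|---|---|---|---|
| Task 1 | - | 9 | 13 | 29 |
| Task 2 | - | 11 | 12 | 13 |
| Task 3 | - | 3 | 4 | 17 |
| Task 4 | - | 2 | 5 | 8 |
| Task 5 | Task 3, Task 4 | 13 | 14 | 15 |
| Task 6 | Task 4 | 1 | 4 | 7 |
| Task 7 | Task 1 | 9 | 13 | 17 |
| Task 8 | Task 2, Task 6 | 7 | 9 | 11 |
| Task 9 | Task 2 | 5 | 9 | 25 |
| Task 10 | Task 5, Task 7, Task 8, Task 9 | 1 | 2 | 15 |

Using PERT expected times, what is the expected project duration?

te_Task 1 = (9 + 4·13 + 29)/6 = 90/6 = 15
te_Task 2 = (11 + 4·12 + 13)/6 = 72/6 = 12
te_Task 3 = (3 + 4·4 + 17)/6 = 36/6 = 6
te_Task 4 = (2 + 4·5 + 8)/6 = 30/6 = 5
te_Task 5 = (13 + 4·14 + 15)/6 = 84/6 = 14
te_Task 6 = (1 + 4·4 + 7)/6 = 24/6 = 4
te_Task 7 = (9 + 4·13 + 17)/6 = 78/6 = 13
te_Task 8 = (7 + 4·9 + 11)/6 = 54/6 = 9
te_Task 9 = (5 + 4·9 + 25)/6 = 66/6 = 11
te_Task 10 = (1 + 4·2 + 15)/6 = 24/6 = 4

Forward pass:
ES_Task 1 = 0; EF_Task 1 = 15
ES_Task 2 = 0; EF_Task 2 = 12
ES_Task 3 = 0; EF_Task 3 = 6
ES_Task 4 = 0; EF_Task 4 = 5
ES_Task 5 = max(EF_Task 3=6, EF_Task 4=5) = 6; EF_Task 5 = 6+14 = 20
ES_Task 6 = 5; EF_Task 6 = 5+4 = 9
ES_Task 7 = 15; EF_Task 7 = 15+13 = 28
ES_Task 8 = max(EF_Task 2=12, EF_Task 6=9) = 12; EF_Task 8 = 12+9 = 21
ES_Task 9 = 12; EF_Task 9 = 12+11 = 23
ES_Task 10 = max(EF_Task 5=20, EF_Task 7=28, EF_Task 8=21, EF_Task 9=23) = 28; EF_Task 10 = 28+4 = 32
Expected project duration μ = 32 days. Critical path: Task 1 → Task 7 → Task 10.

32 days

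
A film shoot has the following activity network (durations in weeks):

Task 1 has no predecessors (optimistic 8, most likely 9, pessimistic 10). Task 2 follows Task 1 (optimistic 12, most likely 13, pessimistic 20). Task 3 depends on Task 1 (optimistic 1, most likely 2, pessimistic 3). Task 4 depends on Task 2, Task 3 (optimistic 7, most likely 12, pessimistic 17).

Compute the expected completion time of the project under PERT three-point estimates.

te_Task 1 = (8 + 4·9 + 10)/6 = 54/6 = 9
te_Task 2 = (12 + 4·13 + 20)/6 = 84/6 = 14
te_Task 3 = (1 + 4·2 + 3)/6 = 12/6 = 2
te_Task 4 = (7 + 4·12 + 17)/6 = 72/6 = 12

Forward pass:
ES_Task 1 = 0; EF_Task 1 = 9
ES_Task 2 = 9; EF_Task 2 = 9+14 = 23
ES_Task 3 = 9; EF_Task 3 = 9+2 = 11
ES_Task 4 = max(EF_Task 2=23, EF_Task 3=11) = 23; EF_Task 4 = 23+12 = 35
Expected project duration μ = 35 weeks. Critical path: Task 1 → Task 2 → Task 4.

35 weeks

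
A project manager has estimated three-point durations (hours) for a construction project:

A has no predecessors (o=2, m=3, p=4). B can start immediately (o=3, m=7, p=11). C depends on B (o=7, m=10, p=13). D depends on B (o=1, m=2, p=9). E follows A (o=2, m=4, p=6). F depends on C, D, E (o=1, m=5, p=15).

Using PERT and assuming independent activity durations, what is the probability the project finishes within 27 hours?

te_A = (2 + 4·3 + 4)/6 = 18/6 = 3; σ²_A = ((4−2)/6)² = 0.111
te_B = (3 + 4·7 + 11)/6 = 42/6 = 7; σ²_B = ((11−3)/6)² = 1.778
te_C = (7 + 4·10 + 13)/6 = 60/6 = 10; σ²_C = ((13−7)/6)² = 1.000
te_D = (1 + 4·2 + 9)/6 = 18/6 = 3; σ²_D = ((9−1)/6)² = 1.778
te_E = (2 + 4·4 + 6)/6 = 24/6 = 4; σ²_E = ((6−2)/6)² = 0.444
te_F = (1 + 4·5 + 15)/6 = 36/6 = 6; σ²_F = ((15−1)/6)² = 5.444

Forward pass:
ES_A = 0; EF_A = 3
ES_B = 0; EF_B = 7
ES_C = 7; EF_C = 7+10 = 17
ES_D = 7; EF_D = 7+3 = 10
ES_E = 3; EF_E = 3+4 = 7
ES_F = max(EF_C=17, EF_D=10, EF_E=7) = 17; EF_F = 17+6 = 23
Expected project duration μ = 23 hours. Critical path: B → C → F.

Variance along critical path = 1.778 + 1.000 + 5.444 = 8.222; σ = √8.222 = 2.867 hours.
Z = (27 − 23) / 2.867 = 1.395
P(T ≤ 27) = Φ(1.395) ≈ 0.918

0.918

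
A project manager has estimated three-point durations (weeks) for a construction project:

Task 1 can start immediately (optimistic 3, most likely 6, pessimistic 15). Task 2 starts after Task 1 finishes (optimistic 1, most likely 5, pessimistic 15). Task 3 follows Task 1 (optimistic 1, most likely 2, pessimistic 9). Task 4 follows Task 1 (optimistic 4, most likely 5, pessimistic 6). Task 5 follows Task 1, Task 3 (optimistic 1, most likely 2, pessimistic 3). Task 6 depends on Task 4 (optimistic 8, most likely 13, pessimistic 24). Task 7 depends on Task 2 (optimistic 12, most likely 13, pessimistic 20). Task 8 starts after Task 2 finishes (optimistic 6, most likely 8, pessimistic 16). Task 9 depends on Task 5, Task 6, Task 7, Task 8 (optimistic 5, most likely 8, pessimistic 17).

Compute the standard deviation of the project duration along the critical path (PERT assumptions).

te_Task 1 = (3 + 4·6 + 15)/6 = 42/6 = 7; σ²_Task 1 = ((15−3)/6)² = 4.000
te_Task 2 = (1 + 4·5 + 15)/6 = 36/6 = 6; σ²_Task 2 = ((15−1)/6)² = 5.444
te_Task 3 = (1 + 4·2 + 9)/6 = 18/6 = 3; σ²_Task 3 = ((9−1)/6)² = 1.778
te_Task 4 = (4 + 4·5 + 6)/6 = 30/6 = 5; σ²_Task 4 = ((6−4)/6)² = 0.111
te_Task 5 = (1 + 4·2 + 3)/6 = 12/6 = 2; σ²_Task 5 = ((3−1)/6)² = 0.111
te_Task 6 = (8 + 4·13 + 24)/6 = 84/6 = 14; σ²_Task 6 = ((24−8)/6)² = 7.111
te_Task 7 = (12 + 4·13 + 20)/6 = 84/6 = 14; σ²_Task 7 = ((20−12)/6)² = 1.778
te_Task 8 = (6 + 4·8 + 16)/6 = 54/6 = 9; σ²_Task 8 = ((16−6)/6)² = 2.778
te_Task 9 = (5 + 4·8 + 17)/6 = 54/6 = 9; σ²_Task 9 = ((17−5)/6)² = 4.000

Forward pass:
ES_Task 1 = 0; EF_Task 1 = 7
ES_Task 2 = 7; EF_Task 2 = 7+6 = 13
ES_Task 3 = 7; EF_Task 3 = 7+3 = 10
ES_Task 4 = 7; EF_Task 4 = 7+5 = 12
ES_Task 5 = max(EF_Task 1=7, EF_Task 3=10) = 10; EF_Task 5 = 10+2 = 12
ES_Task 6 = 12; EF_Task 6 = 12+14 = 26
ES_Task 7 = 13; EF_Task 7 = 13+14 = 27
ES_Task 8 = 13; EF_Task 8 = 13+9 = 22
ES_Task 9 = max(EF_Task 5=12, EF_Task 6=26, EF_Task 7=27, EF_Task 8=22) = 27; EF_Task 9 = 27+9 = 36
Expected project duration μ = 36 weeks. Critical path: Task 1 → Task 2 → Task 7 → Task 9.

Variance along critical path = 4.000 + 5.444 + 1.778 + 4.000 = 15.222
σ = √15.222 = 3.902 weeks

3.90 weeks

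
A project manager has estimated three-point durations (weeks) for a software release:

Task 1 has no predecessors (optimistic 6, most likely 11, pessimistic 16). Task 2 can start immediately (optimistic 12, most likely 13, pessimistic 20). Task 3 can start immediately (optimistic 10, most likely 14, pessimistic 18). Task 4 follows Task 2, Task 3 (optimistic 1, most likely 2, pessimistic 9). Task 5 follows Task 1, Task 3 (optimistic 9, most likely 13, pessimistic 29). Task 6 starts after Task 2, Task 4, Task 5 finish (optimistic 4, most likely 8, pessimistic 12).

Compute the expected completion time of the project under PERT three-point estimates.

te_Task 1 = (6 + 4·11 + 16)/6 = 66/6 = 11
te_Task 2 = (12 + 4·13 + 20)/6 = 84/6 = 14
te_Task 3 = (10 + 4·14 + 18)/6 = 84/6 = 14
te_Task 4 = (1 + 4·2 + 9)/6 = 18/6 = 3
te_Task 5 = (9 + 4·13 + 29)/6 = 90/6 = 15
te_Task 6 = (4 + 4·8 + 12)/6 = 48/6 = 8

Forward pass:
ES_Task 1 = 0; EF_Task 1 = 11
ES_Task 2 = 0; EF_Task 2 = 14
ES_Task 3 = 0; EF_Task 3 = 14
ES_Task 4 = max(EF_Task 2=14, EF_Task 3=14) = 14; EF_Task 4 = 14+3 = 17
ES_Task 5 = max(EF_Task 1=11, EF_Task 3=14) = 14; EF_Task 5 = 14+15 = 29
ES_Task 6 = max(EF_Task 2=14, EF_Task 4=17, EF_Task 5=29) = 29; EF_Task 6 = 29+8 = 37
Expected project duration μ = 37 weeks. Critical path: Task 3 → Task 5 → Task 6.

37 weeks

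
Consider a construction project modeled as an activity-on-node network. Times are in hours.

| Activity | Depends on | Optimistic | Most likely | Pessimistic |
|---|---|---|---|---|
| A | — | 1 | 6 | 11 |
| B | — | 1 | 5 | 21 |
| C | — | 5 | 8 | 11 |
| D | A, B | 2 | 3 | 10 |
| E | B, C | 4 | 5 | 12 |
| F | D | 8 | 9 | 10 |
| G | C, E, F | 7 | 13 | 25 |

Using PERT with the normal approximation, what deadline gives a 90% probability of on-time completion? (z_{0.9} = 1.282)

te_A = (1 + 4·6 + 11)/6 = 36/6 = 6; σ²_A = ((11−1)/6)² = 2.778
te_B = (1 + 4·5 + 21)/6 = 42/6 = 7; σ²_B = ((21−1)/6)² = 11.111
te_C = (5 + 4·8 + 11)/6 = 48/6 = 8; σ²_C = ((11−5)/6)² = 1.000
te_D = (2 + 4·3 + 10)/6 = 24/6 = 4; σ²_D = ((10−2)/6)² = 1.778
te_E = (4 + 4·5 + 12)/6 = 36/6 = 6; σ²_E = ((12−4)/6)² = 1.778
te_F = (8 + 4·9 + 10)/6 = 54/6 = 9; σ²_F = ((10−8)/6)² = 0.111
te_G = (7 + 4·13 + 25)/6 = 84/6 = 14; σ²_G = ((25−7)/6)² = 9.000

Forward pass:
ES_A = 0; EF_A = 6
ES_B = 0; EF_B = 7
ES_C = 0; EF_C = 8
ES_D = max(EF_A=6, EF_B=7) = 7; EF_D = 7+4 = 11
ES_E = max(EF_B=7, EF_C=8) = 8; EF_E = 8+6 = 14
ES_F = 11; EF_F = 11+9 = 20
ES_G = max(EF_C=8, EF_E=14, EF_F=20) = 20; EF_G = 20+14 = 34
Expected project duration μ = 34 hours. Critical path: B → D → F → G.

Variance along critical path = 11.111 + 1.778 + 0.111 + 9.000 = 22.000; σ = 4.690 hours.
D = μ + z·σ = 34 + 1.282·4.690 = 40.0 hours

40.0 hours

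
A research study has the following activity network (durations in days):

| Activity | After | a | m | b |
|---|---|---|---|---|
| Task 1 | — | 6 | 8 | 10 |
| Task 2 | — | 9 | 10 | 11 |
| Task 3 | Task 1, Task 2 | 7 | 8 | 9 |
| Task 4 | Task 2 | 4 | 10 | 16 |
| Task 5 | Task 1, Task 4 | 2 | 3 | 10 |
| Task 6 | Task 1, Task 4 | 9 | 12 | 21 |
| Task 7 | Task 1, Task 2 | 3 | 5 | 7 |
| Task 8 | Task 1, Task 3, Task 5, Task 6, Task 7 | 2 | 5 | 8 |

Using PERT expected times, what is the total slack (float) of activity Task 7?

te_Task 1 = (6 + 4·8 + 10)/6 = 48/6 = 8
te_Task 2 = (9 + 4·10 + 11)/6 = 60/6 = 10
te_Task 3 = (7 + 4·8 + 9)/6 = 48/6 = 8
te_Task 4 = (4 + 4·10 + 16)/6 = 60/6 = 10
te_Task 5 = (2 + 4·3 + 10)/6 = 24/6 = 4
te_Task 6 = (9 + 4·12 + 21)/6 = 78/6 = 13
te_Task 7 = (3 + 4·5 + 7)/6 = 30/6 = 5
te_Task 8 = (2 + 4·5 + 8)/6 = 30/6 = 5

Forward pass:
ES_Task 1 = 0; EF_Task 1 = 8
ES_Task 2 = 0; EF_Task 2 = 10
ES_Task 3 = max(EF_Task 1=8, EF_Task 2=10) = 10; EF_Task 3 = 10+8 = 18
ES_Task 4 = 10; EF_Task 4 = 10+10 = 20
ES_Task 5 = max(EF_Task 1=8, EF_Task 4=20) = 20; EF_Task 5 = 20+4 = 24
ES_Task 6 = max(EF_Task 1=8, EF_Task 4=20) = 20; EF_Task 6 = 20+13 = 33
ES_Task 7 = max(EF_Task 1=8, EF_Task 2=10) = 10; EF_Task 7 = 10+5 = 15
ES_Task 8 = max(EF_Task 1=8, EF_Task 3=18, EF_Task 5=24, EF_Task 6=33, EF_Task 7=15) = 33; EF_Task 8 = 33+5 = 38
Expected project duration μ = 38 days. Critical path: Task 2 → Task 4 → Task 6 → Task 8.

Backward pass:
LF_Task 8 = 38; LS_Task 8 = 38−5 = 33
LF_Task 7 = LS_Task 8 = 33; LS_Task 7 = 33−5 = 28
LF_Task 6 = LS_Task 8 = 33; LS_Task 6 = 33−13 = 20
LF_Task 5 = LS_Task 8 = 33; LS_Task 5 = 33−4 = 29
LF_Task 4 = min(LS_Task 5=29, LS_Task 6=20) = 20; LS_Task 4 = 20−10 = 10
LF_Task 3 = LS_Task 8 = 33; LS_Task 3 = 33−8 = 25
LF_Task 2 = min(LS_Task 3=25, LS_Task 4=10, LS_Task 7=28) = 10; LS_Task 2 = 10−10 = 0
LF_Task 1 = min(LS_Task 3=25, LS_Task 5=29, LS_Task 6=20, LS_Task 7=28, LS_Task 8=33) = 20; LS_Task 1 = 20−8 = 12
Slack_Task 7 = LS_Task 7 − ES_Task 7 = 28 − 10 = 18

18 days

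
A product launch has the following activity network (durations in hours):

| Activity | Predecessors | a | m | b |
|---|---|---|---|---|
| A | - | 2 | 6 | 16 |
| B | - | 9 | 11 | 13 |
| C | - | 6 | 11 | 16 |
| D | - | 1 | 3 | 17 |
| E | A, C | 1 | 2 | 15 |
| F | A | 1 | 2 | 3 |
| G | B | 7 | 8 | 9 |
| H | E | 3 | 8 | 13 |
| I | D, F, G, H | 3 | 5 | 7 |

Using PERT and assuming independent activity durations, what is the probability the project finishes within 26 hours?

0.277

te_A = (2 + 4·6 + 16)/6 = 42/6 = 7; σ²_A = ((16−2)/6)² = 5.444
te_B = (9 + 4·11 + 13)/6 = 66/6 = 11; σ²_B = ((13−9)/6)² = 0.444
te_C = (6 + 4·11 + 16)/6 = 66/6 = 11; σ²_C = ((16−6)/6)² = 2.778
te_D = (1 + 4·3 + 17)/6 = 30/6 = 5; σ²_D = ((17−1)/6)² = 7.111
te_E = (1 + 4·2 + 15)/6 = 24/6 = 4; σ²_E = ((15−1)/6)² = 5.444
te_F = (1 + 4·2 + 3)/6 = 12/6 = 2; σ²_F = ((3−1)/6)² = 0.111
te_G = (7 + 4·8 + 9)/6 = 48/6 = 8; σ²_G = ((9−7)/6)² = 0.111
te_H = (3 + 4·8 + 13)/6 = 48/6 = 8; σ²_H = ((13−3)/6)² = 2.778
te_I = (3 + 4·5 + 7)/6 = 30/6 = 5; σ²_I = ((7−3)/6)² = 0.444

Forward pass:
ES_A = 0; EF_A = 7
ES_B = 0; EF_B = 11
ES_C = 0; EF_C = 11
ES_D = 0; EF_D = 5
ES_E = max(EF_A=7, EF_C=11) = 11; EF_E = 11+4 = 15
ES_F = 7; EF_F = 7+2 = 9
ES_G = 11; EF_G = 11+8 = 19
ES_H = 15; EF_H = 15+8 = 23
ES_I = max(EF_D=5, EF_F=9, EF_G=19, EF_H=23) = 23; EF_I = 23+5 = 28
Expected project duration μ = 28 hours. Critical path: C → E → H → I.

Variance along critical path = 2.778 + 5.444 + 2.778 + 0.444 = 11.444; σ = √11.444 = 3.383 hours.
Z = (26 − 28) / 3.383 = -0.591
P(T ≤ 26) = Φ(-0.591) ≈ 0.277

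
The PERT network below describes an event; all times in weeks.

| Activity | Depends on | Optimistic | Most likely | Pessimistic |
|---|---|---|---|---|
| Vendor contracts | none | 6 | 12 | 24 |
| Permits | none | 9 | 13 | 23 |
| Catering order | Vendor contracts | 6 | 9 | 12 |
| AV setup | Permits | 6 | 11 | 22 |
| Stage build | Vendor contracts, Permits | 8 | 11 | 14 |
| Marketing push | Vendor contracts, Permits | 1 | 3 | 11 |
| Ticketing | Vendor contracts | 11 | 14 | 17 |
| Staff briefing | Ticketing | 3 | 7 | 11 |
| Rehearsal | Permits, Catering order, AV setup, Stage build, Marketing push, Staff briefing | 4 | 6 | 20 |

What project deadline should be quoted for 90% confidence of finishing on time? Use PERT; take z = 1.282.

47.6 weeks

te_Vendor contracts = (6 + 4·12 + 24)/6 = 78/6 = 13; σ²_Vendor contracts = ((24−6)/6)² = 9.000
te_Permits = (9 + 4·13 + 23)/6 = 84/6 = 14; σ²_Permits = ((23−9)/6)² = 5.444
te_Catering order = (6 + 4·9 + 12)/6 = 54/6 = 9; σ²_Catering order = ((12−6)/6)² = 1.000
te_AV setup = (6 + 4·11 + 22)/6 = 72/6 = 12; σ²_AV setup = ((22−6)/6)² = 7.111
te_Stage build = (8 + 4·11 + 14)/6 = 66/6 = 11; σ²_Stage build = ((14−8)/6)² = 1.000
te_Marketing push = (1 + 4·3 + 11)/6 = 24/6 = 4; σ²_Marketing push = ((11−1)/6)² = 2.778
te_Ticketing = (11 + 4·14 + 17)/6 = 84/6 = 14; σ²_Ticketing = ((17−11)/6)² = 1.000
te_Staff briefing = (3 + 4·7 + 11)/6 = 42/6 = 7; σ²_Staff briefing = ((11−3)/6)² = 1.778
te_Rehearsal = (4 + 4·6 + 20)/6 = 48/6 = 8; σ²_Rehearsal = ((20−4)/6)² = 7.111

Forward pass:
ES_Vendor contracts = 0; EF_Vendor contracts = 13
ES_Permits = 0; EF_Permits = 14
ES_Catering order = 13; EF_Catering order = 13+9 = 22
ES_AV setup = 14; EF_AV setup = 14+12 = 26
ES_Stage build = max(EF_Vendor contracts=13, EF_Permits=14) = 14; EF_Stage build = 14+11 = 25
ES_Marketing push = max(EF_Vendor contracts=13, EF_Permits=14) = 14; EF_Marketing push = 14+4 = 18
ES_Ticketing = 13; EF_Ticketing = 13+14 = 27
ES_Staff briefing = 27; EF_Staff briefing = 27+7 = 34
ES_Rehearsal = max(EF_Permits=14, EF_Catering order=22, EF_AV setup=26, EF_Stage build=25, EF_Marketing push=18, EF_Staff briefing=34) = 34; EF_Rehearsal = 34+8 = 42
Expected project duration μ = 42 weeks. Critical path: Vendor contracts → Ticketing → Staff briefing → Rehearsal.

Variance along critical path = 9.000 + 1.000 + 1.778 + 7.111 = 18.889; σ = 4.346 weeks.
D = μ + z·σ = 42 + 1.282·4.346 = 47.6 weeks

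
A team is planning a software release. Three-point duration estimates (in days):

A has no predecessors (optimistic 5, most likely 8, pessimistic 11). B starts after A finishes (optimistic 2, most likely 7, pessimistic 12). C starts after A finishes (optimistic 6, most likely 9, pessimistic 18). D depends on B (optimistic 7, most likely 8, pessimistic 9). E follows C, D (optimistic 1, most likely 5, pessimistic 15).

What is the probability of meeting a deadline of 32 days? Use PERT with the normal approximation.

te_A = (5 + 4·8 + 11)/6 = 48/6 = 8; σ²_A = ((11−5)/6)² = 1.000
te_B = (2 + 4·7 + 12)/6 = 42/6 = 7; σ²_B = ((12−2)/6)² = 2.778
te_C = (6 + 4·9 + 18)/6 = 60/6 = 10; σ²_C = ((18−6)/6)² = 4.000
te_D = (7 + 4·8 + 9)/6 = 48/6 = 8; σ²_D = ((9−7)/6)² = 0.111
te_E = (1 + 4·5 + 15)/6 = 36/6 = 6; σ²_E = ((15−1)/6)² = 5.444

Forward pass:
ES_A = 0; EF_A = 8
ES_B = 8; EF_B = 8+7 = 15
ES_C = 8; EF_C = 8+10 = 18
ES_D = 15; EF_D = 15+8 = 23
ES_E = max(EF_C=18, EF_D=23) = 23; EF_E = 23+6 = 29
Expected project duration μ = 29 days. Critical path: A → B → D → E.

Variance along critical path = 1.000 + 2.778 + 0.111 + 5.444 = 9.333; σ = √9.333 = 3.055 days.
Z = (32 − 29) / 3.055 = 0.982
P(T ≤ 32) = Φ(0.982) ≈ 0.837

0.837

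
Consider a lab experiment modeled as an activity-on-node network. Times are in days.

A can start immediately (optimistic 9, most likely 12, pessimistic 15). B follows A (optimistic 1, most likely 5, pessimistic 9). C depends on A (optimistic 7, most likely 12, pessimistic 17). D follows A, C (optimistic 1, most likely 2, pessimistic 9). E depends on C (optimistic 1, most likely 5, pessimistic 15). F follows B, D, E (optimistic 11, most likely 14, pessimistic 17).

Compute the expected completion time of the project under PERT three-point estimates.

te_A = (9 + 4·12 + 15)/6 = 72/6 = 12
te_B = (1 + 4·5 + 9)/6 = 30/6 = 5
te_C = (7 + 4·12 + 17)/6 = 72/6 = 12
te_D = (1 + 4·2 + 9)/6 = 18/6 = 3
te_E = (1 + 4·5 + 15)/6 = 36/6 = 6
te_F = (11 + 4·14 + 17)/6 = 84/6 = 14

Forward pass:
ES_A = 0; EF_A = 12
ES_B = 12; EF_B = 12+5 = 17
ES_C = 12; EF_C = 12+12 = 24
ES_D = max(EF_A=12, EF_C=24) = 24; EF_D = 24+3 = 27
ES_E = 24; EF_E = 24+6 = 30
ES_F = max(EF_B=17, EF_D=27, EF_E=30) = 30; EF_F = 30+14 = 44
Expected project duration μ = 44 days. Critical path: A → C → E → F.

44 days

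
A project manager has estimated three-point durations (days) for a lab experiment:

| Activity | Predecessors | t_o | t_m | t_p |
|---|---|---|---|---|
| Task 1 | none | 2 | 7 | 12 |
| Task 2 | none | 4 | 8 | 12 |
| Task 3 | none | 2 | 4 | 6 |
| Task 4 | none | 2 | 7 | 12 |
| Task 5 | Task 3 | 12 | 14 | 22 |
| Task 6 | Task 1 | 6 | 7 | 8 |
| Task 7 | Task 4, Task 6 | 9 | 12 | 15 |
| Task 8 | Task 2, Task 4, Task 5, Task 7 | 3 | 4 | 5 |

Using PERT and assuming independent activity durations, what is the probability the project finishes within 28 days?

te_Task 1 = (2 + 4·7 + 12)/6 = 42/6 = 7; σ²_Task 1 = ((12−2)/6)² = 2.778
te_Task 2 = (4 + 4·8 + 12)/6 = 48/6 = 8; σ²_Task 2 = ((12−4)/6)² = 1.778
te_Task 3 = (2 + 4·4 + 6)/6 = 24/6 = 4; σ²_Task 3 = ((6−2)/6)² = 0.444
te_Task 4 = (2 + 4·7 + 12)/6 = 42/6 = 7; σ²_Task 4 = ((12−2)/6)² = 2.778
te_Task 5 = (12 + 4·14 + 22)/6 = 90/6 = 15; σ²_Task 5 = ((22−12)/6)² = 2.778
te_Task 6 = (6 + 4·7 + 8)/6 = 42/6 = 7; σ²_Task 6 = ((8−6)/6)² = 0.111
te_Task 7 = (9 + 4·12 + 15)/6 = 72/6 = 12; σ²_Task 7 = ((15−9)/6)² = 1.000
te_Task 8 = (3 + 4·4 + 5)/6 = 24/6 = 4; σ²_Task 8 = ((5−3)/6)² = 0.111

Forward pass:
ES_Task 1 = 0; EF_Task 1 = 7
ES_Task 2 = 0; EF_Task 2 = 8
ES_Task 3 = 0; EF_Task 3 = 4
ES_Task 4 = 0; EF_Task 4 = 7
ES_Task 5 = 4; EF_Task 5 = 4+15 = 19
ES_Task 6 = 7; EF_Task 6 = 7+7 = 14
ES_Task 7 = max(EF_Task 4=7, EF_Task 6=14) = 14; EF_Task 7 = 14+12 = 26
ES_Task 8 = max(EF_Task 2=8, EF_Task 4=7, EF_Task 5=19, EF_Task 7=26) = 26; EF_Task 8 = 26+4 = 30
Expected project duration μ = 30 days. Critical path: Task 1 → Task 6 → Task 7 → Task 8.

Variance along critical path = 2.778 + 0.111 + 1.000 + 0.111 = 4.000; σ = √4.000 = 2.000 days.
Z = (28 − 30) / 2.000 = -1.000
P(T ≤ 28) = Φ(-1.000) ≈ 0.159

0.159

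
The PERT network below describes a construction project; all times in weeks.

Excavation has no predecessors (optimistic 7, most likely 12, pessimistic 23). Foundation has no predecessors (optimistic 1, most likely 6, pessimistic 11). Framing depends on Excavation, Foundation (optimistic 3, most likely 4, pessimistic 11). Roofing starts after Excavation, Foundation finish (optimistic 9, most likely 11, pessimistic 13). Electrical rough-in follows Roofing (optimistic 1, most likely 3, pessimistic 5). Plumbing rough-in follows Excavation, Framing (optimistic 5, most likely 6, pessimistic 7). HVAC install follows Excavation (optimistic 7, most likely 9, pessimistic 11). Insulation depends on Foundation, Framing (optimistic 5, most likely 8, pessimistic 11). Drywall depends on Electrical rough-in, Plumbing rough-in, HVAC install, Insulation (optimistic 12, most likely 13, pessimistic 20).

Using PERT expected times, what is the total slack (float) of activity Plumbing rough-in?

te_Excavation = (7 + 4·12 + 23)/6 = 78/6 = 13
te_Foundation = (1 + 4·6 + 11)/6 = 36/6 = 6
te_Framing = (3 + 4·4 + 11)/6 = 30/6 = 5
te_Roofing = (9 + 4·11 + 13)/6 = 66/6 = 11
te_Electrical rough-in = (1 + 4·3 + 5)/6 = 18/6 = 3
te_Plumbing rough-in = (5 + 4·6 + 7)/6 = 36/6 = 6
te_HVAC install = (7 + 4·9 + 11)/6 = 54/6 = 9
te_Insulation = (5 + 4·8 + 11)/6 = 48/6 = 8
te_Drywall = (12 + 4·13 + 20)/6 = 84/6 = 14

Forward pass:
ES_Excavation = 0; EF_Excavation = 13
ES_Foundation = 0; EF_Foundation = 6
ES_Framing = max(EF_Excavation=13, EF_Foundation=6) = 13; EF_Framing = 13+5 = 18
ES_Roofing = max(EF_Excavation=13, EF_Foundation=6) = 13; EF_Roofing = 13+11 = 24
ES_Electrical rough-in = 24; EF_Electrical rough-in = 24+3 = 27
ES_Plumbing rough-in = max(EF_Excavation=13, EF_Framing=18) = 18; EF_Plumbing rough-in = 18+6 = 24
ES_HVAC install = 13; EF_HVAC install = 13+9 = 22
ES_Insulation = max(EF_Foundation=6, EF_Framing=18) = 18; EF_Insulation = 18+8 = 26
ES_Drywall = max(EF_Electrical rough-in=27, EF_Plumbing rough-in=24, EF_HVAC install=22, EF_Insulation=26) = 27; EF_Drywall = 27+14 = 41
Expected project duration μ = 41 weeks. Critical path: Excavation → Roofing → Electrical rough-in → Drywall.

Backward pass:
LF_Drywall = 41; LS_Drywall = 41−14 = 27
LF_Insulation = LS_Drywall = 27; LS_Insulation = 27−8 = 19
LF_HVAC install = LS_Drywall = 27; LS_HVAC install = 27−9 = 18
LF_Plumbing rough-in = LS_Drywall = 27; LS_Plumbing rough-in = 27−6 = 21
LF_Electrical rough-in = LS_Drywall = 27; LS_Electrical rough-in = 27−3 = 24
LF_Roofing = LS_Electrical rough-in = 24; LS_Roofing = 24−11 = 13
LF_Framing = min(LS_Plumbing rough-in=21, LS_Insulation=19) = 19; LS_Framing = 19−5 = 14
LF_Foundation = min(LS_Framing=14, LS_Roofing=13, LS_Insulation=19) = 13; LS_Foundation = 13−6 = 7
LF_Excavation = min(LS_Framing=14, LS_Roofing=13, LS_Plumbing rough-in=21, LS_HVAC install=18) = 13; LS_Excavation = 13−13 = 0
Slack_Plumbing rough-in = LS_Plumbing rough-in − ES_Plumbing rough-in = 21 − 18 = 3

3 weeks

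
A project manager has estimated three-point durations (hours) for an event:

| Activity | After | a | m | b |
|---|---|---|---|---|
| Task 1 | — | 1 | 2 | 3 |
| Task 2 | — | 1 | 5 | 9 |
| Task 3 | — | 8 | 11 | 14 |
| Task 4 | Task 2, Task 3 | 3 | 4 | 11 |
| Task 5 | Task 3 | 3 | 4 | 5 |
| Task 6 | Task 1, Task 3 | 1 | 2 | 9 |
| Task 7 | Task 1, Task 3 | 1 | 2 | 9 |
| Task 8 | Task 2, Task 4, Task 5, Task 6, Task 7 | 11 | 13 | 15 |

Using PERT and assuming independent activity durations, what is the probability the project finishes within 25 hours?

0.013

te_Task 1 = (1 + 4·2 + 3)/6 = 12/6 = 2; σ²_Task 1 = ((3−1)/6)² = 0.111
te_Task 2 = (1 + 4·5 + 9)/6 = 30/6 = 5; σ²_Task 2 = ((9−1)/6)² = 1.778
te_Task 3 = (8 + 4·11 + 14)/6 = 66/6 = 11; σ²_Task 3 = ((14−8)/6)² = 1.000
te_Task 4 = (3 + 4·4 + 11)/6 = 30/6 = 5; σ²_Task 4 = ((11−3)/6)² = 1.778
te_Task 5 = (3 + 4·4 + 5)/6 = 24/6 = 4; σ²_Task 5 = ((5−3)/6)² = 0.111
te_Task 6 = (1 + 4·2 + 9)/6 = 18/6 = 3; σ²_Task 6 = ((9−1)/6)² = 1.778
te_Task 7 = (1 + 4·2 + 9)/6 = 18/6 = 3; σ²_Task 7 = ((9−1)/6)² = 1.778
te_Task 8 = (11 + 4·13 + 15)/6 = 78/6 = 13; σ²_Task 8 = ((15−11)/6)² = 0.444

Forward pass:
ES_Task 1 = 0; EF_Task 1 = 2
ES_Task 2 = 0; EF_Task 2 = 5
ES_Task 3 = 0; EF_Task 3 = 11
ES_Task 4 = max(EF_Task 2=5, EF_Task 3=11) = 11; EF_Task 4 = 11+5 = 16
ES_Task 5 = 11; EF_Task 5 = 11+4 = 15
ES_Task 6 = max(EF_Task 1=2, EF_Task 3=11) = 11; EF_Task 6 = 11+3 = 14
ES_Task 7 = max(EF_Task 1=2, EF_Task 3=11) = 11; EF_Task 7 = 11+3 = 14
ES_Task 8 = max(EF_Task 2=5, EF_Task 4=16, EF_Task 5=15, EF_Task 6=14, EF_Task 7=14) = 16; EF_Task 8 = 16+13 = 29
Expected project duration μ = 29 hours. Critical path: Task 3 → Task 4 → Task 8.

Variance along critical path = 1.000 + 1.778 + 0.444 = 3.222; σ = √3.222 = 1.795 hours.
Z = (25 − 29) / 1.795 = -2.228
P(T ≤ 25) = Φ(-2.228) ≈ 0.013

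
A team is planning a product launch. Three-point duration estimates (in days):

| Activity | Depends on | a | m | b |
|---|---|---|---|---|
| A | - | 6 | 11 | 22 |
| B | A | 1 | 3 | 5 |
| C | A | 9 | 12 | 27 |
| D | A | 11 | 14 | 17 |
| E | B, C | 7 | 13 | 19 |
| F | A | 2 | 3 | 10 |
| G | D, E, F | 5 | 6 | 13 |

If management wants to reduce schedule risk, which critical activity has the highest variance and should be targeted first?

C

te_A = (6 + 4·11 + 22)/6 = 72/6 = 12; σ²_A = ((22−6)/6)² = 7.111
te_B = (1 + 4·3 + 5)/6 = 18/6 = 3; σ²_B = ((5−1)/6)² = 0.444
te_C = (9 + 4·12 + 27)/6 = 84/6 = 14; σ²_C = ((27−9)/6)² = 9.000
te_D = (11 + 4·14 + 17)/6 = 84/6 = 14; σ²_D = ((17−11)/6)² = 1.000
te_E = (7 + 4·13 + 19)/6 = 78/6 = 13; σ²_E = ((19−7)/6)² = 4.000
te_F = (2 + 4·3 + 10)/6 = 24/6 = 4; σ²_F = ((10−2)/6)² = 1.778
te_G = (5 + 4·6 + 13)/6 = 42/6 = 7; σ²_G = ((13−5)/6)² = 1.778

Forward pass:
ES_A = 0; EF_A = 12
ES_B = 12; EF_B = 12+3 = 15
ES_C = 12; EF_C = 12+14 = 26
ES_D = 12; EF_D = 12+14 = 26
ES_E = max(EF_B=15, EF_C=26) = 26; EF_E = 26+13 = 39
ES_F = 12; EF_F = 12+4 = 16
ES_G = max(EF_D=26, EF_E=39, EF_F=16) = 39; EF_G = 39+7 = 46
Expected project duration μ = 46 days. Critical path: A → C → E → G.

Variances on critical path: σ²_A=7.111, σ²_C=9.000, σ²_E=4.000, σ²_G=1.778.
Largest is σ²_C = 9.000.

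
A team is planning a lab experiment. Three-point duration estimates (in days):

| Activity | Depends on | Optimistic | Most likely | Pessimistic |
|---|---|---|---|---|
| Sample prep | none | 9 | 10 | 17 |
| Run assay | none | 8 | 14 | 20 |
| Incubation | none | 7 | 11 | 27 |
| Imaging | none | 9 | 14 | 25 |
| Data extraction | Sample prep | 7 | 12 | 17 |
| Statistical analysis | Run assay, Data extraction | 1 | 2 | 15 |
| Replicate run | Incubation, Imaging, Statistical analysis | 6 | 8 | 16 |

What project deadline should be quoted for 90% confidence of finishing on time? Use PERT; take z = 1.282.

te_Sample prep = (9 + 4·10 + 17)/6 = 66/6 = 11; σ²_Sample prep = ((17−9)/6)² = 1.778
te_Run assay = (8 + 4·14 + 20)/6 = 84/6 = 14; σ²_Run assay = ((20−8)/6)² = 4.000
te_Incubation = (7 + 4·11 + 27)/6 = 78/6 = 13; σ²_Incubation = ((27−7)/6)² = 11.111
te_Imaging = (9 + 4·14 + 25)/6 = 90/6 = 15; σ²_Imaging = ((25−9)/6)² = 7.111
te_Data extraction = (7 + 4·12 + 17)/6 = 72/6 = 12; σ²_Data extraction = ((17−7)/6)² = 2.778
te_Statistical analysis = (1 + 4·2 + 15)/6 = 24/6 = 4; σ²_Statistical analysis = ((15−1)/6)² = 5.444
te_Replicate run = (6 + 4·8 + 16)/6 = 54/6 = 9; σ²_Replicate run = ((16−6)/6)² = 2.778

Forward pass:
ES_Sample prep = 0; EF_Sample prep = 11
ES_Run assay = 0; EF_Run assay = 14
ES_Incubation = 0; EF_Incubation = 13
ES_Imaging = 0; EF_Imaging = 15
ES_Data extraction = 11; EF_Data extraction = 11+12 = 23
ES_Statistical analysis = max(EF_Run assay=14, EF_Data extraction=23) = 23; EF_Statistical analysis = 23+4 = 27
ES_Replicate run = max(EF_Incubation=13, EF_Imaging=15, EF_Statistical analysis=27) = 27; EF_Replicate run = 27+9 = 36
Expected project duration μ = 36 days. Critical path: Sample prep → Data extraction → Statistical analysis → Replicate run.

Variance along critical path = 1.778 + 2.778 + 5.444 + 2.778 = 12.778; σ = 3.575 days.
D = μ + z·σ = 36 + 1.282·3.575 = 40.6 days

40.6 days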